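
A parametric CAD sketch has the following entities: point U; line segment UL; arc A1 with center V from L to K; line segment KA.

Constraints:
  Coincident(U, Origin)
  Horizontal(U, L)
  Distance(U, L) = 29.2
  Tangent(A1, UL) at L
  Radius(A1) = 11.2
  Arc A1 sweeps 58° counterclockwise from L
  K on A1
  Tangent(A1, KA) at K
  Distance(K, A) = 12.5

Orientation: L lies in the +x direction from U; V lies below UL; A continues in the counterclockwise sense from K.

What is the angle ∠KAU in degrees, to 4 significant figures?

71.50°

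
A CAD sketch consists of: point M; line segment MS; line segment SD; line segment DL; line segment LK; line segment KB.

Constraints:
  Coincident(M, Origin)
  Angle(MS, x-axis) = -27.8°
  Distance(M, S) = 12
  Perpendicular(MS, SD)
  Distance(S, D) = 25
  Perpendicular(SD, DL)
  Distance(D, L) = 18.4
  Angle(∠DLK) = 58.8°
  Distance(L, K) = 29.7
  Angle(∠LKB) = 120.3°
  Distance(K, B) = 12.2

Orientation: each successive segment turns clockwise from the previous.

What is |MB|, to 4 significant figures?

21.18

∠DLK = 58.8° gives LK at 31.00° from the x-axis; with |LK| = 29.7, K = (8.137, -3.833). ∠LKB = 120.3° gives KB at -28.70° from the x-axis; with |KB| = 12.2, B = (18.84, -9.692). Then |MB| = |B − M| = 21.18.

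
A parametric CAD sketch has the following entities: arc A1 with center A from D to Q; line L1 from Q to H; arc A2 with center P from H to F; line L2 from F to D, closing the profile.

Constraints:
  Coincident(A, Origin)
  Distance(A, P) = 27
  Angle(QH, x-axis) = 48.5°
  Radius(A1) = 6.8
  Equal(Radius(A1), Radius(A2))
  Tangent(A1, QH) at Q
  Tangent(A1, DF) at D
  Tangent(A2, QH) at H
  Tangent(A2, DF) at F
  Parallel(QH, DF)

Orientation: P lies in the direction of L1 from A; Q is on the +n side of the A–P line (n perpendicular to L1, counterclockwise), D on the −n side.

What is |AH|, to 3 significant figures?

27.8

Tangency of A1 to both parallel lines with radius 6.8 puts Q and D at A ± 6.8·n: Q = (-5.09, 4.51), D = (5.09, -4.51). Equal radii place H and F the same way about P: H = P + 6.8·n = (12.8, 24.7), F = P − 6.8·n = (23.0, 15.7). Then |AH| = |H − A| = 27.8.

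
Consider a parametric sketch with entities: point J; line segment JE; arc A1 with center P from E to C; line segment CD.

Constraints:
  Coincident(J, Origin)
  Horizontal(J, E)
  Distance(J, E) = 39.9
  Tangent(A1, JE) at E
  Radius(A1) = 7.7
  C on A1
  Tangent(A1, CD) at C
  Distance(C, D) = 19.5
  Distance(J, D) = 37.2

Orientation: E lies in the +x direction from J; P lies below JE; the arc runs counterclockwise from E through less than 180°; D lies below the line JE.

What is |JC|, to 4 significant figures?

32.95

J is at the origin; JE is horizontal with |JE| = 39.9 and E on the +x side, so E = (39.90, 0.000). Tangency of A1 to JE means the radius PE is perpendicular to JE, so P = E + (0, -7.7) = (39.90, -7.700). Since PC ⟂ CD (tangency), |PD| = √(7.7² + 19.5²) = 20.97 regardless of where C sits on A1. So D lies on both circle(J, 37.2) and circle(P, 20.97); the below-JE intersection is D = (27.74, -24.78). C is the foot of the tangent from D: C = (32.43, -5.852).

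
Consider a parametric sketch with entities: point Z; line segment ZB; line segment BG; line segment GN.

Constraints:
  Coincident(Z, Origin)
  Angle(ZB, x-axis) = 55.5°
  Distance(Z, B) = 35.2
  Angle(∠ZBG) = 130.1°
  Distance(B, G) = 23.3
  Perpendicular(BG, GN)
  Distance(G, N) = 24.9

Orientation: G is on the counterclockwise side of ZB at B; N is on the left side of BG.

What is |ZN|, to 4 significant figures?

46.02

Z is at the origin; ZB runs at 55.5° with length 35.2, so B = 35.2·(cos 55.5°, sin 55.5°) = (19.94, 29.01). ∠ZBG = 130.1°, so BG runs at 55.5° + (180° − 130.1°) = 105.4° from the x-axis; with |BG| = 23.3, G = B + 23.3·(cos 105.4°, sin 105.4°) = (13.75, 51.47). BG is perpendicular to GN; with |GN| = 24.9 on the left of BG, N = G + 24.9·(-0.9641, -0.2656) = (-10.26, 44.86). Then |ZN| = |N − Z| = 46.02.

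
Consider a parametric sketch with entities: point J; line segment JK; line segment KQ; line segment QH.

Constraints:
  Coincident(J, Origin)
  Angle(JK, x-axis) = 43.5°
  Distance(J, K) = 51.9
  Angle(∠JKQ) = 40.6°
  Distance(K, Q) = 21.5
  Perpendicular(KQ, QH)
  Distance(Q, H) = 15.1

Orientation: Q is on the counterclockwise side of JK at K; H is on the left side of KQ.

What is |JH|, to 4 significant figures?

25.87

J is at the origin; JK runs at 43.5° with length 51.9, so K = 51.9·(cos 43.5°, sin 43.5°) = (37.65, 35.73). ∠JKQ = 40.6°, so KQ runs at 43.5° + (180° − 40.6°) = 182.9° from the x-axis; with |KQ| = 21.5, Q = K + 21.5·(cos 182.9°, sin 182.9°) = (16.17, 34.64). KQ ⟂ QH; with |QH| = 15.1 on the left of KQ, H = Q + 15.1·(0.05059, -0.9987) = (16.94, 19.56). Then |JH| = |H − J| = 25.87.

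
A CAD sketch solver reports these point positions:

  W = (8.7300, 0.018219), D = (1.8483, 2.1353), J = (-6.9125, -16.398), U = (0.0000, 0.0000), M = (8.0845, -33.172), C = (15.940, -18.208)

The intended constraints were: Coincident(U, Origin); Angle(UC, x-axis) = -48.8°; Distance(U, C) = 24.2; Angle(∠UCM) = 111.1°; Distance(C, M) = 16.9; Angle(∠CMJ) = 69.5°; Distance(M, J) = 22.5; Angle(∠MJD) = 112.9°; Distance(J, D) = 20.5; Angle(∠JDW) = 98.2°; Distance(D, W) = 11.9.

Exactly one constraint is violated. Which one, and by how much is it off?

Distance(D, W) = 11.9 — off by 4.70.

U = (0.00, 0.00) ✓; UC at -48.80° ✓; |UC| = 24.20 ✓; ∠UCM = 111.1° ✓; |CM| = 16.90 ✓; ∠CMJ = 69.50° ✓; |MJ| = 22.50 ✓; ∠MJD = 112.9° ✓; |JD| = 20.50 ✓; ∠JDW = 98.20° ✓; |DW| = 7.200 ✗.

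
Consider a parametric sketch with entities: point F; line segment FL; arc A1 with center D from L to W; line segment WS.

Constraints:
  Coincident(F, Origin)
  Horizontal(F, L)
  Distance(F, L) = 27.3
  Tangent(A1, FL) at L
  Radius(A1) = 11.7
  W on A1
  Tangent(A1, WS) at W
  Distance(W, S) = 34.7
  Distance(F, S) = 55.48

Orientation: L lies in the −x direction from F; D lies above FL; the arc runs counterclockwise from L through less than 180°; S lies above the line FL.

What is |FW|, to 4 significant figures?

22.38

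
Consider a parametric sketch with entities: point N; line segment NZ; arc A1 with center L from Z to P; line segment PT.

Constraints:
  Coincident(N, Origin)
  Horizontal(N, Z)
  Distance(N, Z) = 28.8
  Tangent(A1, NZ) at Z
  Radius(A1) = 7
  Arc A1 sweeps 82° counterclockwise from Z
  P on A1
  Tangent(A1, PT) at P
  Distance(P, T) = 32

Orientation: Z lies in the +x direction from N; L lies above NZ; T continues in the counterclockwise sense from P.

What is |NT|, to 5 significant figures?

55.111

On A1, Z sits at bearing -90° from L; an 82° counterclockwise sweep puts P at bearing -8°, so P = L + 7.0·(cos -8°, sin -8°) = (35.732, 6.0258). Tangency of A1 to PT means the radius LP is perpendicular to PT, so PT runs along (−sin -8°, cos -8°); with |PT| = 32.0, T = (40.185, 37.714). Then |NT| = |T − N| = 55.111.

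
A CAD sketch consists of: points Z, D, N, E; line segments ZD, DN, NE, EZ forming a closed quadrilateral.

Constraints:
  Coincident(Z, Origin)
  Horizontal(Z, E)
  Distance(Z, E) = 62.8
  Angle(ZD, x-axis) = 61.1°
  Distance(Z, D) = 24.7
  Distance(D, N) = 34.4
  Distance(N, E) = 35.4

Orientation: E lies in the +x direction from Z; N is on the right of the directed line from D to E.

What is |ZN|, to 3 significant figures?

29.7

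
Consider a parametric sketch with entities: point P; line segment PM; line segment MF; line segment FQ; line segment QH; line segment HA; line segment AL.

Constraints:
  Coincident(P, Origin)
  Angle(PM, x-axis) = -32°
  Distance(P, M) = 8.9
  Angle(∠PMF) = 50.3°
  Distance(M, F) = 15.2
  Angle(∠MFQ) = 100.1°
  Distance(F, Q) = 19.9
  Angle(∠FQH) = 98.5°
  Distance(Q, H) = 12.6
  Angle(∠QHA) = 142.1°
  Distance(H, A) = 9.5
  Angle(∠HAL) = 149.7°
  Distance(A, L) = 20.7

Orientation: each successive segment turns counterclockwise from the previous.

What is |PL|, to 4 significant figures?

21.43

P is at the origin; PM runs at -32.0° with length 8.9, so M = (7.548, -4.716). ∠PMF = 50.3° gives MF at 97.70° from the x-axis; with |MF| = 15.2, F = (5.511, 10.35). ∠MFQ = 100.1° gives FQ at 177.6° from the x-axis; with |FQ| = 19.9, Q = (-14.37, 11.18). ∠FQH = 98.5° gives QH at -100.9° from the x-axis; with |QH| = 12.6, H = (-16.75, -1.193). ∠QHA = 142.1° gives HA at -63.00° from the x-axis; with |HA| = 9.5, A = (-12.44, -9.657). ∠HAL = 149.7° gives AL at -32.70° from the x-axis; with |AL| = 20.7, L = (4.978, -20.84). Then |PL| = |L − P| = 21.43.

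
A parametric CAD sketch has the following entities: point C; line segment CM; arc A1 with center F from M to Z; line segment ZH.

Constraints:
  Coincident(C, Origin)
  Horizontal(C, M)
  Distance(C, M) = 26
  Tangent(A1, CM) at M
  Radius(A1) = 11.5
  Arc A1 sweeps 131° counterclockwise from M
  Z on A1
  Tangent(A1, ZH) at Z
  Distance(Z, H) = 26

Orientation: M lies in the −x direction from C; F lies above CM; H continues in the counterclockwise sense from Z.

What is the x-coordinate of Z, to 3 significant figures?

-17.3

C is at the origin; C and M share the same y with |CM| = 26.0 and M on the −x side, so M = (-26.0, 0.00). A1 meets CM tangentially, so FM is at right angles to CM, so F = M + (0, 11.5) = (-26.0, 11.5). On A1, M sits at bearing -90° from F; a 131° counterclockwise sweep puts Z at bearing 41°, so Z = F + 11.5·(cos 41°, sin 41°) = (-17.3, 19.0). So Z.x = -17.3.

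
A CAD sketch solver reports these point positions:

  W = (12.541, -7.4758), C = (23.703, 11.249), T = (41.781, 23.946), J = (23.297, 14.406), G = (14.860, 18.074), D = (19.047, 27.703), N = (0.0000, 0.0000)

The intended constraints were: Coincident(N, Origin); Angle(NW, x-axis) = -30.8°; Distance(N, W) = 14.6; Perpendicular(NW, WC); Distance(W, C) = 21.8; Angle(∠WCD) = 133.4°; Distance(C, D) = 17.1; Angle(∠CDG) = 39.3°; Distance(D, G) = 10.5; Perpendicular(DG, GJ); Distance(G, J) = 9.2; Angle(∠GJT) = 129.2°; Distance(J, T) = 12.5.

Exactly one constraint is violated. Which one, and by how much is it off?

Distance(J, T) = 12.5 — off by 8.30.

N = (0.00, 0.00) ✓; NW at -30.80° ✓; |NW| = 14.60 ✓; ∠(NW, WC) = 90.00° ✓; |WC| = 21.80 ✓; ∠WCD = 133.4° ✓; |CD| = 17.10 ✓; ∠CDG = 39.30° ✓; |DG| = 10.50 ✓; ∠(DG, GJ) = 90.00° ✓; |GJ| = 9.200 ✓; ∠GJT = 129.2° ✓; |JT| = 20.80 ✗.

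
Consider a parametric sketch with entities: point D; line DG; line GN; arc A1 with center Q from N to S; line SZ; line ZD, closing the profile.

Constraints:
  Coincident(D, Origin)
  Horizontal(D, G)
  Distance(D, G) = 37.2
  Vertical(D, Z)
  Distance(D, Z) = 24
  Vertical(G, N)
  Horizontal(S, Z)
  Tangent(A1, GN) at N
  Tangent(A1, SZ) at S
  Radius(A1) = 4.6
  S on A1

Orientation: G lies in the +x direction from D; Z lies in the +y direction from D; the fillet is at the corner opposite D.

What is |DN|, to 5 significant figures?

41.955

D is at the origin; DG is horizontal with |DG| = 37.2 and G on the +x side, so G = (37.200, 0.0000). DZ is vertical with |DZ| = 24.0 and Z on the +y side, so Z = (0.0000, 24.000). The virtual corner opposite D is at (37.200, 24.000). Tangency of A1 to GN means the radius QN is perpendicular to GN and A1 meets SZ tangentially, so QS is at right angles to SZ, with radius 4.6, so the center Q sits 4.6 in from both sides at Q = (32.600, 19.400). That places the tangent points at N = (37.200, 19.400) on GN and S = (32.600, 24.000) on SZ. Then |DN| = |N − D| = 41.955.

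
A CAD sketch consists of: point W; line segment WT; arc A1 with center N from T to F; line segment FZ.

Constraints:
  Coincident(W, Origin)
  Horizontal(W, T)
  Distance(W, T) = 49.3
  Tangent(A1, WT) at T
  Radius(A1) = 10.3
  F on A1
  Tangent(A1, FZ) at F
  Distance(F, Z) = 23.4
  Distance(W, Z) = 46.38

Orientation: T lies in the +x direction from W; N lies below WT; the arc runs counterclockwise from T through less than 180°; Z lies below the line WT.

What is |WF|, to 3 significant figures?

40.1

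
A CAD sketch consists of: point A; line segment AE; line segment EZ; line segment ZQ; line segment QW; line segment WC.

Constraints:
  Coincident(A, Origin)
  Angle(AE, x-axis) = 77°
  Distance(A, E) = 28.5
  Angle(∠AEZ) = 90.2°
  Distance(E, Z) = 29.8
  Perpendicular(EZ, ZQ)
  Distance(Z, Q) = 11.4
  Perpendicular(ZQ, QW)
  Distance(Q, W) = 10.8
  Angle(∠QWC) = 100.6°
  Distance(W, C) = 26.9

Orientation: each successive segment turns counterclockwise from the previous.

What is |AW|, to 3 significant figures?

25.6

A is at the origin; AE runs at 77.0° with length 28.5, so E = (6.41, 27.8). ∠AEZ = 90.2° gives EZ at 167° from the x-axis; with |EZ| = 29.8, Z = (-22.6, 34.6). EZ ⟂ ZQ, so ZQ runs at -103°; with |ZQ| = 11.4, Q = (-25.2, 23.5). ZQ ⟂ QW, so QW runs at -13.2°; with |QW| = 10.8, W = (-14.7, 21.0). Then |AW| = |W − A| = 25.6.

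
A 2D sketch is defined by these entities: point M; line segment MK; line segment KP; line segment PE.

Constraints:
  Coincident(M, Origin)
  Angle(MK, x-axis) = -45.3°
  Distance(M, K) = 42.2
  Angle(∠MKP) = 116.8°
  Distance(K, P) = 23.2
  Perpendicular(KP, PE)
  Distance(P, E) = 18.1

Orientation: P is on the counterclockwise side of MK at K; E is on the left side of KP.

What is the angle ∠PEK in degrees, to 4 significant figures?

52.04°

∠MKP = 116.8°, so KP runs at -45.3° + (180° − 116.8°) = 17.90° from the x-axis; with |KP| = 23.2, P = K + 23.2·(cos 17.90°, sin 17.90°) = (51.76, -22.87). KP ⟂ PE; with |PE| = 18.1 on the left of KP, E = P + 18.1·(-0.3074, 0.9516) = (46.20, -5.641). Then cos ∠PEK = EP·EK / (|EP||EK|), giving 52.04°.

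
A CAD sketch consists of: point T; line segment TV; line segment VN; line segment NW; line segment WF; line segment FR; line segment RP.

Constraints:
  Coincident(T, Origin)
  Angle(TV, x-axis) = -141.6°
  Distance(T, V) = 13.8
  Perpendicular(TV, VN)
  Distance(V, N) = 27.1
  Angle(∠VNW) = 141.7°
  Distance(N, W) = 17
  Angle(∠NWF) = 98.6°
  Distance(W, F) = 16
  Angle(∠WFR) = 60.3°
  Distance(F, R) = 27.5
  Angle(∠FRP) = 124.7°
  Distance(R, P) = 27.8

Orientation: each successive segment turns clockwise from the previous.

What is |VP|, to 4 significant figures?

38.83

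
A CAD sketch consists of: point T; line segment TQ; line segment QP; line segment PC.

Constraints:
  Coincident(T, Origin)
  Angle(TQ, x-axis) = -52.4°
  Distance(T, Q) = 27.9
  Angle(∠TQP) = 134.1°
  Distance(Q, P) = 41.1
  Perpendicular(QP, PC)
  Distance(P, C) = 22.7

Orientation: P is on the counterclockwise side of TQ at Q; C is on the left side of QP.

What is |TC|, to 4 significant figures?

60.57

T is at the origin; TQ runs at -52.4° with length 27.9, so Q = 27.9·(cos -52.4°, sin -52.4°) = (17.02, -22.10). ∠TQP = 134.1°, so QP runs at -52.4° + (180° − 134.1°) = -6.500° from the x-axis; with |QP| = 41.1, P = Q + 41.1·(cos -6.500°, sin -6.500°) = (57.86, -26.76). QP is perpendicular to PC; with |PC| = 22.7 on the left of QP, C = P + 22.7·(0.1132, 0.9936) = (60.43, -4.203). Then |TC| = |C − T| = 60.57.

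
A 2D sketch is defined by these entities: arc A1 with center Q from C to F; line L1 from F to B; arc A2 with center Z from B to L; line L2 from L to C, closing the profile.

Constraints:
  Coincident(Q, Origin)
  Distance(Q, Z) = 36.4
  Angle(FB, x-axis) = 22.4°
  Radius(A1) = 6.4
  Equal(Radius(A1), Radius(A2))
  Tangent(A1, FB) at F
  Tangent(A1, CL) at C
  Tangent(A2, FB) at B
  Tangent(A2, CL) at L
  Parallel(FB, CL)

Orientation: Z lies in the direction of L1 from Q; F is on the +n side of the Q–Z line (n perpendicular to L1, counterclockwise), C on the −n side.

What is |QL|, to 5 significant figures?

36.958

Tangency of A1 to both parallel lines with radius 6.4 puts F and C at Q ± 6.4·n: F = (-2.4389, 5.9171), C = (2.4389, -5.9171). Equal radii place B and L the same way about Z: B = Z + 6.4·n = (31.215, 19.788), L = Z − 6.4·n = (36.092, 7.9539). Then |QL| = |L − Q| = 36.958.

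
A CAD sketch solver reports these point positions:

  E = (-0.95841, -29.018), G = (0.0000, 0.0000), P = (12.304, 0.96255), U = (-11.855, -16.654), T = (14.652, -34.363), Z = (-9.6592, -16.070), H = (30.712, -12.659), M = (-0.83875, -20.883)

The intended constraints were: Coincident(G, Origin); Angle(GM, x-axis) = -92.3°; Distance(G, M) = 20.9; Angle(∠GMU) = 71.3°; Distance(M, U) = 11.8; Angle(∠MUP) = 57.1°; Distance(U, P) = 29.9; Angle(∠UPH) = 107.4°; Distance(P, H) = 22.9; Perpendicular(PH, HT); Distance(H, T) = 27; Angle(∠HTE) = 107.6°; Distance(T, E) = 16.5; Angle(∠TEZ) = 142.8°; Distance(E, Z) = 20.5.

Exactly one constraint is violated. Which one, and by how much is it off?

Distance(E, Z) = 20.5 — off by 4.90.

G = (0.00, 0.00) ✓; GM at -92.30° ✓; |GM| = 20.90 ✓; ∠GMU = 71.30° ✓; |MU| = 11.80 ✓; ∠MUP = 57.10° ✓; |UP| = 29.90 ✓; ∠UPH = 107.4° ✓; |PH| = 22.90 ✓; ∠(PH, HT) = 90.00° ✓; |HT| = 27.00 ✓; ∠HTE = 107.6° ✓; |TE| = 16.50 ✓; ∠TEZ = 142.8° ✓; |EZ| = 15.60 ✗.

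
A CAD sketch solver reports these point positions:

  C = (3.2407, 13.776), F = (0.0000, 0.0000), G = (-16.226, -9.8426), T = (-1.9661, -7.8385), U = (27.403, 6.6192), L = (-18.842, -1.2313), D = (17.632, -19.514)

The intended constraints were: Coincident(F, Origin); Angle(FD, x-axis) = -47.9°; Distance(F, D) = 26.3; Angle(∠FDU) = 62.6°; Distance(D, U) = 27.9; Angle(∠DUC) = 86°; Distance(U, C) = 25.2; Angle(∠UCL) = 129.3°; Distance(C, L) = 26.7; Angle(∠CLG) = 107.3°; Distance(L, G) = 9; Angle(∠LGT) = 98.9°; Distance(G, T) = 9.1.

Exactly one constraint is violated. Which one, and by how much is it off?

Distance(G, T) = 9.1 — off by 5.30.

F = (0.00, 0.00) ✓; FD at -47.90° ✓; |FD| = 26.30 ✓; ∠FDU = 62.60° ✓; |DU| = 27.90 ✓; ∠DUC = 86.00° ✓; |UC| = 25.20 ✓; ∠UCL = 129.3° ✓; |CL| = 26.70 ✓; ∠CLG = 107.3° ✓; |LG| = 9.000 ✓; ∠LGT = 98.90° ✓; |GT| = 14.40 ✗.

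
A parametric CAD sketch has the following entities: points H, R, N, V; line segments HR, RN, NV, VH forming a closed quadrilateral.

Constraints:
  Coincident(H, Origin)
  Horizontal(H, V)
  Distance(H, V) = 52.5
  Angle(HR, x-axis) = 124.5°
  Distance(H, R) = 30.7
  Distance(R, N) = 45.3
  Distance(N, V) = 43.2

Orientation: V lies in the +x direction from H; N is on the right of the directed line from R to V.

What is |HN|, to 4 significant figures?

14.79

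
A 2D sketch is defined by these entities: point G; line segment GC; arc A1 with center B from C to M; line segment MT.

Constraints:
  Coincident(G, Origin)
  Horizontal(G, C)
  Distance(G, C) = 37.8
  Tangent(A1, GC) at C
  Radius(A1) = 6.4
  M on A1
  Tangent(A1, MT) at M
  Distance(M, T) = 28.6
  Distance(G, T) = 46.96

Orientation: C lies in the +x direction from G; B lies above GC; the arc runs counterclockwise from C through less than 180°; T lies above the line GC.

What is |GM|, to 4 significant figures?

44.53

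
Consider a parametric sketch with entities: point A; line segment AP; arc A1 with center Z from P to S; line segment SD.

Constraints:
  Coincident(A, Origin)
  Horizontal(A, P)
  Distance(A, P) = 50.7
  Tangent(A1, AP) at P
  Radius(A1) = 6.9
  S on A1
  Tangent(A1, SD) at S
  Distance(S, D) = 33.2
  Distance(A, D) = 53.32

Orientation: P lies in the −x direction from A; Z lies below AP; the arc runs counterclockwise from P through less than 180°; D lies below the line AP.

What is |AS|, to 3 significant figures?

57.4

Checks: |AP| = 50.70 ✓; |ZS| = 6.900 ✓; ∠(ZS, SD) = 90.00° ✓; |SD| = 33.20 ✓; |AD| = 53.32 ✓.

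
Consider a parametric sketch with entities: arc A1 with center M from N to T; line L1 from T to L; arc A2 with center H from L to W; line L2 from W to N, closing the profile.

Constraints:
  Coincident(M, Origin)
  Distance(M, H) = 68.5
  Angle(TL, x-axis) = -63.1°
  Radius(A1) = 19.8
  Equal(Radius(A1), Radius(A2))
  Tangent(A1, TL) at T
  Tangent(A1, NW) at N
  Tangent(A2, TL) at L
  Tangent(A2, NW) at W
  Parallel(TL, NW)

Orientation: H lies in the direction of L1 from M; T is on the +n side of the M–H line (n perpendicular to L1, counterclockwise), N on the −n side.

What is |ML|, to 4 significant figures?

71.30

Tangency of A1 to both parallel lines with radius 19.8 puts T and N at M ± 19.8·n: T = (17.66, 8.958), N = (-17.66, -8.958). Equal radii place L and W the same way about H: L = H + 19.8·n = (48.65, -52.13), W = H − 19.8·n = (13.33, -70.05). Then |ML| = |L − M| = 71.30.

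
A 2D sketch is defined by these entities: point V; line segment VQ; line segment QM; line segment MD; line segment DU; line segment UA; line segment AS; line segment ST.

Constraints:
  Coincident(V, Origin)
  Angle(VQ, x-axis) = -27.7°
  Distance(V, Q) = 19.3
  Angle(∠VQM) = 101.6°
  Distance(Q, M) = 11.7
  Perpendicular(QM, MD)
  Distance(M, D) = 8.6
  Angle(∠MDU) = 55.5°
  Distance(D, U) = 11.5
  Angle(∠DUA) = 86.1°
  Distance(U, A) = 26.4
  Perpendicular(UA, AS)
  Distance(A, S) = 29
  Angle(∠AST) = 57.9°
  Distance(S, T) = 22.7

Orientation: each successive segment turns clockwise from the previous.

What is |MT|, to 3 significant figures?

10.8

V is at the origin; VQ runs at -27.7° with length 19.3, so Q = (17.1, -8.97). ∠VQM = 101.6° gives QM at -106° from the x-axis; with |QM| = 11.7, M = (13.8, -20.2). QM is perpendicular to MD, so MD runs at 164°; with |MD| = 8.6, D = (5.58, -17.8). ∠MDU = 55.5° gives DU at 39.4° from the x-axis; with |DU| = 11.5, U = (14.5, -10.5). ∠DUA = 86.1° gives UA at -54.5° from the x-axis; with |UA| = 26.4, A = (29.8, -32.0). UA ⟂ AS, so AS runs at -145°; with |AS| = 29.0, S = (6.19, -48.9). ∠AST = 57.9° gives ST at 93.4° from the x-axis; with |ST| = 22.7, T = (4.84, -26.2). Then |MT| = |T − M| = 10.8.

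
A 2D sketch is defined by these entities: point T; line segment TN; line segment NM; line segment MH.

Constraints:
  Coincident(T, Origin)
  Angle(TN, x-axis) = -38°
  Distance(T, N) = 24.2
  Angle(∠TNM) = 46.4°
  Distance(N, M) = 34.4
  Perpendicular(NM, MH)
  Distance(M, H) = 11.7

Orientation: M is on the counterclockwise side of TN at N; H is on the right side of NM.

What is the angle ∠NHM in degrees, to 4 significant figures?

71.22°

T is at the origin; TN runs at -38.0° with length 24.2, so N = 24.2·(cos -38.0°, sin -38.0°) = (19.07, -14.90). ∠TNM = 46.4°, so NM runs at -38.0° + (180° − 46.4°) = 95.60° from the x-axis; with |NM| = 34.4, M = N + 34.4·(cos 95.60°, sin 95.60°) = (15.71, 19.34). The perpendicularity gives MH at right angles to NM; with |MH| = 11.7 on the right of NM, H = M + 11.7·(0.9952, 0.09758) = (27.36, 20.48). Then cos ∠NHM = HN·HM / (|HN||HM|), giving 71.22°.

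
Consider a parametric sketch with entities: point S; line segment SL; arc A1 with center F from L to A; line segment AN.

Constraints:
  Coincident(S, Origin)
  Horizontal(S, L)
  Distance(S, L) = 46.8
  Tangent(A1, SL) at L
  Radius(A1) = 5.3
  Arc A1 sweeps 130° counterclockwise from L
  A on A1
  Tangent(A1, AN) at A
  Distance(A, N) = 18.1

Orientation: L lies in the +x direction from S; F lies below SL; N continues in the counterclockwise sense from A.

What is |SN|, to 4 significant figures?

58.87

On A1, L sits at bearing 90° from F; a 130° counterclockwise sweep puts A at bearing 220°, so A = F + 5.3·(cos 220°, sin 220°) = (42.74, -8.707). A1 meets AN tangentially, so FA is at right angles to AN, so AN runs along (−sin 220°, cos 220°); with |AN| = 18.1, N = (54.37, -22.57). Then |SN| = |N − S| = 58.87.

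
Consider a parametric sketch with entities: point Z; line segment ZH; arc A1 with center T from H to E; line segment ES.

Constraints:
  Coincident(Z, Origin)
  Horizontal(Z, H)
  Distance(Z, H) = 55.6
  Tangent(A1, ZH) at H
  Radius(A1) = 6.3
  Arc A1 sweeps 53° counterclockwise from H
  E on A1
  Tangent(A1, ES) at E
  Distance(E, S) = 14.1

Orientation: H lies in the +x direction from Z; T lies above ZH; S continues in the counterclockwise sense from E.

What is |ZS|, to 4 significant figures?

70.48

Z is at the origin; Z and H share the same y with |ZH| = 55.6 and H on the +x side, so H = (55.60, 0.000). A1 meets ZH tangentially, so TH is at right angles to ZH, so T = H + (0, 6.3) = (55.60, 6.300). On A1, H sits at bearing -90° from T; a 53° counterclockwise sweep puts E at bearing -37°, so E = T + 6.3·(cos -37°, sin -37°) = (60.63, 2.509). The tangent condition forces TE to be normal to ES, so ES runs along (−sin -37°, cos -37°); with |ES| = 14.1, S = (69.12, 13.77). Then |ZS| = |S − Z| = 70.48.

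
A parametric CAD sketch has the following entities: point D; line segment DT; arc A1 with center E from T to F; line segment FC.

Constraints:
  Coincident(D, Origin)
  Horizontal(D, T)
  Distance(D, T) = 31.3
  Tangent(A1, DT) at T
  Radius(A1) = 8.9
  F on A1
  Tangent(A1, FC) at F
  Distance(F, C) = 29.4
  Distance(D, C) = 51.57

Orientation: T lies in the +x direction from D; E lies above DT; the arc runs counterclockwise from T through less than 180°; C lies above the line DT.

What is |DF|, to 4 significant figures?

41.43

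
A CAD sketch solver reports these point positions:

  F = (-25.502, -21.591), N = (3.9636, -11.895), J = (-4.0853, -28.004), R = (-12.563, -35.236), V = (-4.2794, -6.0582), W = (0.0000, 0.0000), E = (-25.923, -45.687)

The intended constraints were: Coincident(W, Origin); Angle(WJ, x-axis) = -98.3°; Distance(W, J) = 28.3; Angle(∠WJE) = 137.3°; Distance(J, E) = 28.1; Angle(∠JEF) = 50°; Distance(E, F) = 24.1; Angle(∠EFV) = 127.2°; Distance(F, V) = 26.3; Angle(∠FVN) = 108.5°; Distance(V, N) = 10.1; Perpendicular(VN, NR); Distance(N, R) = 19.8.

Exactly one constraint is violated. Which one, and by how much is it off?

Distance(N, R) = 19.8 — off by 8.80.

W = (0.00, 0.00) ✓; WJ at -98.30° ✓; |WJ| = 28.30 ✓; ∠WJE = 137.3° ✓; |JE| = 28.10 ✓; ∠JEF = 50.00° ✓; |EF| = 24.10 ✓; ∠EFV = 127.2° ✓; |FV| = 26.30 ✓; ∠FVN = 108.5° ✓; |VN| = 10.10 ✓; ∠(VN, NR) = 90.00° ✓; |NR| = 28.60 ✗.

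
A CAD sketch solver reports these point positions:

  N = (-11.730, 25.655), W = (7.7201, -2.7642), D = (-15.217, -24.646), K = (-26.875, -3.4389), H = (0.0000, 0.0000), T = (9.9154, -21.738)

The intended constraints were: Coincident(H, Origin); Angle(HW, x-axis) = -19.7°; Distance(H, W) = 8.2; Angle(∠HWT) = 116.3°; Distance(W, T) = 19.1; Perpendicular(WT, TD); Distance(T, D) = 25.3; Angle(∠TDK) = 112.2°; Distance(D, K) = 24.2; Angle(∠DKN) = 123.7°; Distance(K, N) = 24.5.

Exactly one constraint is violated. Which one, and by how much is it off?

Distance(K, N) = 24.5 — off by 8.30.

H = (0.00, 0.00) ✓; HW at -19.70° ✓; |HW| = 8.200 ✓; ∠HWT = 116.3° ✓; |WT| = 19.10 ✓; ∠(WT, TD) = 90.00° ✓; |TD| = 25.30 ✓; ∠TDK = 112.2° ✓; |DK| = 24.20 ✓; ∠DKN = 123.7° ✓; |KN| = 32.80 ✗.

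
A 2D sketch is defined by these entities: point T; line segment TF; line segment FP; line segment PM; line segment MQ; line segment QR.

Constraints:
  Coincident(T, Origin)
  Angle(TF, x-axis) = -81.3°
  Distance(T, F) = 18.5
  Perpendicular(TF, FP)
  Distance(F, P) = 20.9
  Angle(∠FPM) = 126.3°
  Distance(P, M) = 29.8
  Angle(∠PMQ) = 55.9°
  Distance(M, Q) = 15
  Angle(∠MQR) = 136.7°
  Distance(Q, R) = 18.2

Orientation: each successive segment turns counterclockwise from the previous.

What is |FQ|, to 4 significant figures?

34.05

T is at the origin; TF runs at -81.3° with length 18.5, so F = (2.798, -18.29). The perpendicularity gives FP at right angles to TF, so FP runs at 8.700°; with |FP| = 20.9, P = (23.46, -15.13). ∠FPM = 126.3° gives PM at 62.40° from the x-axis; with |PM| = 29.8, M = (37.26, 11.28). ∠PMQ = 55.9° gives MQ at -173.5° from the x-axis; with |MQ| = 15.0, Q = (22.36, 9.585). Then |FQ| = |Q − F| = 34.05.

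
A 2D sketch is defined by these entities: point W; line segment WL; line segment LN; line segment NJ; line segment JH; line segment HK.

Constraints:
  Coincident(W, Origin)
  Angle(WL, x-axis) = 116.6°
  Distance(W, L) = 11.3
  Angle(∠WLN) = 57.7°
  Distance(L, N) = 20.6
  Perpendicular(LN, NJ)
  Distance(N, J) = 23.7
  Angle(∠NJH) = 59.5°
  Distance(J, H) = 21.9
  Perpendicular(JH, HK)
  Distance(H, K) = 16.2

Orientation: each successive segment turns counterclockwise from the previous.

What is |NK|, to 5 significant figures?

10.736

W is at the origin; WL runs at 116.6° with length 11.3, so L = (-5.0597, 10.104). ∠WLN = 57.7° gives LN at -121.10° from the x-axis; with |LN| = 20.6, N = (-15.700, -7.5352). LN ⟂ NJ, so NJ runs at -31.100°; with |NJ| = 23.7, J = (4.5933, -19.777). ∠NJH = 59.5° gives JH at 89.400° from the x-axis; with |JH| = 21.9, H = (4.8226, 2.1218). JH is perpendicular to HK, so HK runs at 179.40°; with |HK| = 16.2, K = (-11.377, 2.2914). Then |NK| = |K − N| = 10.736.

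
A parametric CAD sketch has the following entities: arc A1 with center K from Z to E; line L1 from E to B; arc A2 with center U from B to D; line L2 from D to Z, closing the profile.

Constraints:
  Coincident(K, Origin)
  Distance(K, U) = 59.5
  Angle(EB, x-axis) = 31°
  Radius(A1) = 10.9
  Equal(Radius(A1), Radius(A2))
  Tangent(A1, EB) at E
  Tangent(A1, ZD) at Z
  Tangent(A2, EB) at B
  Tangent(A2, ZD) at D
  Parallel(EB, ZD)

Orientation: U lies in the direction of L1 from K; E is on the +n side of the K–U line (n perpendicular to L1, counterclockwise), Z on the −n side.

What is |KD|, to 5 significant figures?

60.490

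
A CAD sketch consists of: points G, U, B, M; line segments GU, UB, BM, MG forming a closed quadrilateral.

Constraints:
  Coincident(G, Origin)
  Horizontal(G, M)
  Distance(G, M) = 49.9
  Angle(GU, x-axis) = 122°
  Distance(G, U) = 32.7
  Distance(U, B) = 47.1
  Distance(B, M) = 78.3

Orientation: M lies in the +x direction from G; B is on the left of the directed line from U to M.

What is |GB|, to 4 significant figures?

67.38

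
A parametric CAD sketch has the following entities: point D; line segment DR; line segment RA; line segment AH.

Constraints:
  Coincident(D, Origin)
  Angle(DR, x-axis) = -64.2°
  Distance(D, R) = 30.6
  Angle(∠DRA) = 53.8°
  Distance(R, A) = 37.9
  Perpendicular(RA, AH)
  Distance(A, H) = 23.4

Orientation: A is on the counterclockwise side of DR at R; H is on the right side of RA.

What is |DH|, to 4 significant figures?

52.02

∠DRA = 53.8°, so RA runs at -64.2° + (180° − 53.8°) = 62.00° from the x-axis; with |RA| = 37.9, A = R + 37.9·(cos 62.00°, sin 62.00°) = (31.11, 5.914). RA is perpendicular to AH; with |AH| = 23.4 on the right of RA, H = A + 23.4·(0.8829, -0.4695) = (51.77, -5.072). Then |DH| = |H − D| = 52.02.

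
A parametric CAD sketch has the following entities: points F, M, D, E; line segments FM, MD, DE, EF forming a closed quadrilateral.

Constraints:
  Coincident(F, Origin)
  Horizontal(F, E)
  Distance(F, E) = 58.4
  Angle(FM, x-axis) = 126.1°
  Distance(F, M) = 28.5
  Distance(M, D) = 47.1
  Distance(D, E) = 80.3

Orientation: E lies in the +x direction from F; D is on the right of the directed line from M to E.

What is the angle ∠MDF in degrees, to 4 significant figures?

35.41°

Checks: |FE| = 58.40 ✓; |FM| = 28.50 ✓; |MD| = 47.10 ✓; |DE| = 80.30 ✓.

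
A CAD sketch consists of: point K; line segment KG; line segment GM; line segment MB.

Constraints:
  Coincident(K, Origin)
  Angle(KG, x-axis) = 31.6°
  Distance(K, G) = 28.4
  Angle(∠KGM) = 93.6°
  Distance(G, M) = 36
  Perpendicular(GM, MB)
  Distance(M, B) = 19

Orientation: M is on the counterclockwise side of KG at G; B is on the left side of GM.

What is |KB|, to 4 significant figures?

38.92

∠KGM = 93.6°, so GM runs at 31.6° + (180° − 93.6°) = 118.0° from the x-axis; with |GM| = 36.0, M = G + 36.0·(cos 118.0°, sin 118.0°) = (7.288, 46.67). GM is perpendicular to MB; with |MB| = 19.0 on the left of GM, B = M + 19.0·(-0.8829, -0.4695) = (-9.488, 37.75). Then |KB| = |B − K| = 38.92.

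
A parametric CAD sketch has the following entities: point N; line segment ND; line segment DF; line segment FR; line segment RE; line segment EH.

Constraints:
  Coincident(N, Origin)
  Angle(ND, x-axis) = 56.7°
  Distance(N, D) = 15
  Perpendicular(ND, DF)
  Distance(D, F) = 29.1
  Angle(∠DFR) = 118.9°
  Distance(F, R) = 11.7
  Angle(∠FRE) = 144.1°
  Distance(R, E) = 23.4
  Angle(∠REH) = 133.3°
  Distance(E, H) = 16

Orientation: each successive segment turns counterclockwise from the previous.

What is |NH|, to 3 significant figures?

33.8

N is at the origin; ND runs at 56.7° with length 15.0, so D = (8.24, 12.5). The perpendicularity gives DF at right angles to ND, so DF runs at 147°; with |DF| = 29.1, F = (-16.1, 28.5). ∠DFR = 118.9° gives FR at -152° from the x-axis; with |FR| = 11.7, R = (-26.4, 23.1). ∠FRE = 144.1° gives RE at -116° from the x-axis; with |RE| = 23.4, E = (-36.8, 2.08). ∠REH = 133.3° gives EH at -69.6° from the x-axis; with |EH| = 16.0, H = (-31.2, -12.9). Then |NH| = |H − N| = 33.8.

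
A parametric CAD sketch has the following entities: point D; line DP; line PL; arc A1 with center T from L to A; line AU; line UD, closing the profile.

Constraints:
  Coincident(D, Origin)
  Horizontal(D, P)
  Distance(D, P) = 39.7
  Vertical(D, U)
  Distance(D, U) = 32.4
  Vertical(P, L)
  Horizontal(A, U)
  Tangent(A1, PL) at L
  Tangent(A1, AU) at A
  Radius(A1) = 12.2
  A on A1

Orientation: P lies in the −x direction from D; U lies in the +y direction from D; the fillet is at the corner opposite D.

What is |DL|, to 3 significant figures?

44.5

D is at the origin; DP is horizontal with |DP| = 39.7 and P on the −x side, so P = (-39.7, 0.00). D and U share the same x with |DU| = 32.4 and U on the +y side, so U = (0.00, 32.4). The virtual corner opposite D is at (-39.7, 32.4). The tangent condition forces TL to be normal to PL and since A1 is tangent to AU there, TA ⟂ AU, with radius 12.2, so the center T sits 12.2 in from both sides at T = (-27.5, 20.2). That places the tangent points at L = (-39.7, 20.2) on PL and A = (-27.5, 32.4) on AU. Then |DL| = |L − D| = 44.5.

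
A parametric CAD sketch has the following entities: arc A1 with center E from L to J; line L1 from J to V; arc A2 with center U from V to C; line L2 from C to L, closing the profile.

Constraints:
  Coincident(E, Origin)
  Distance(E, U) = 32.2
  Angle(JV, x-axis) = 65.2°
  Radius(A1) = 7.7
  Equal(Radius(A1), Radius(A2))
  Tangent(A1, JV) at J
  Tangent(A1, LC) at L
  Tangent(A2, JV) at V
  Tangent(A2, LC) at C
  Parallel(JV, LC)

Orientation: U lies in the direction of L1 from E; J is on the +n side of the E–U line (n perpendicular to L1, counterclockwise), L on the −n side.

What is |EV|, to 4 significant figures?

33.11

The slot axis is L1's direction at 65.2°, so u = (cos 65.2°, sin 65.2°) = (0.4195, 0.9078) and n = (−sin 65.2°, cos 65.2°) = (-0.9078, 0.4195). E is at the origin and U lies 32.2 along u from E, so U = 32.2·u = (13.51, 29.23). Tangency of A1 to both parallel lines with radius 7.7 puts J and L at E ± 7.7·n: J = (-6.990, 3.230), L = (6.990, -3.230). Equal radii place V and C the same way about U: V = U + 7.7·n = (6.516, 32.46), C = U − 7.7·n = (20.50, 26.00). Then |EV| = |V − E| = 33.11.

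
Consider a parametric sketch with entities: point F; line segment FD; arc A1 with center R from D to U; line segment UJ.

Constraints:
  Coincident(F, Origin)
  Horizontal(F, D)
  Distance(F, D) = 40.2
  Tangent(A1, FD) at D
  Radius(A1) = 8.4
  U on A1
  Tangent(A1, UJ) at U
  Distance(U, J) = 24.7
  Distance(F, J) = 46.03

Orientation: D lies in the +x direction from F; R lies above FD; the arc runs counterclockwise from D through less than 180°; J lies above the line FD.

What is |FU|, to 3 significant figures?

48.8

Checks: |RU| = 8.400 ✓; ∠(RU, UJ) = 90.00° ✓; |UJ| = 24.70 ✓; |FJ| = 46.03 ✓.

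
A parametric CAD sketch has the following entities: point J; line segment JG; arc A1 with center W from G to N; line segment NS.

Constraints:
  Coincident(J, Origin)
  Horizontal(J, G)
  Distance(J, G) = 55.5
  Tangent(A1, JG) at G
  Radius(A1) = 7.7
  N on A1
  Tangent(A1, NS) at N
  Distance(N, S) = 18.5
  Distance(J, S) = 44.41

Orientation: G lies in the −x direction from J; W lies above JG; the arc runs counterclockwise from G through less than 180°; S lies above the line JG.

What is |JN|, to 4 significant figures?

48.96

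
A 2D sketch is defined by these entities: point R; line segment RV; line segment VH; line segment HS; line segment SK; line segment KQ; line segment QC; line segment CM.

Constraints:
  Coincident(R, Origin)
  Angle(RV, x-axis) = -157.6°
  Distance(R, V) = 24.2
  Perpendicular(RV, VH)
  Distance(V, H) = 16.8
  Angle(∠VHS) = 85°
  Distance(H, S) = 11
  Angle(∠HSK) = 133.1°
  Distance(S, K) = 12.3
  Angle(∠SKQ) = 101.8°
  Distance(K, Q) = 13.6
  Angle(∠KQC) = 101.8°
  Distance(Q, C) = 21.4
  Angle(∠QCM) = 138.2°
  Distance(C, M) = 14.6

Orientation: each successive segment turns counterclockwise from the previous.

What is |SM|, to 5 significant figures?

25.268

R is at the origin; RV runs at -157.6° with length 24.2, so V = (-22.374, -9.2219). The perpendicularity gives VH at right angles to RV, so VH runs at -67.600°; with |VH| = 16.8, H = (-15.972, -24.754). ∠VHS = 85.0° gives HS at 27.400° from the x-axis; with |HS| = 11.0, S = (-6.2061, -19.692). ∠HSK = 133.1° gives SK at 74.300° from the x-axis; with |SK| = 12.3, K = (-2.8777, -7.8510). ∠SKQ = 101.8° gives KQ at 152.50° from the x-axis; with |KQ| = 13.6, Q = (-14.941, -1.5712). ∠KQC = 101.8° gives QC at -129.30° from the x-axis; with |QC| = 21.4, C = (-28.495, -18.131). ∠QCM = 138.2° gives CM at -87.500° from the x-axis; with |CM| = 14.6, M = (-27.859, -32.717). Then |SM| = |M − S| = 25.268.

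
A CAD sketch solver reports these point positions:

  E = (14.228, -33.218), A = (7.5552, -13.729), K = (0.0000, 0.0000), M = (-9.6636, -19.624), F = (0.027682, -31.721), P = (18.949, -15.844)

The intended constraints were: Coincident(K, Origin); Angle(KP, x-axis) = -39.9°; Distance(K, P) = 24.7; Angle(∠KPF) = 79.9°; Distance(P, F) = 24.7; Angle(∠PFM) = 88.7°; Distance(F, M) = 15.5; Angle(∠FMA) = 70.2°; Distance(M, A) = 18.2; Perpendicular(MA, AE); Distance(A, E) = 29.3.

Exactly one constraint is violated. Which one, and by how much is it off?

Distance(A, E) = 29.3 — off by 8.70.

K = (0.00, 0.00) ✓; KP at -39.90° ✓; |KP| = 24.70 ✓; ∠KPF = 79.90° ✓; |PF| = 24.70 ✓; ∠PFM = 88.70° ✓; |FM| = 15.50 ✓; ∠FMA = 70.20° ✓; |MA| = 18.20 ✓; ∠(MA, AE) = 90.00° ✓; |AE| = 20.60 ✗.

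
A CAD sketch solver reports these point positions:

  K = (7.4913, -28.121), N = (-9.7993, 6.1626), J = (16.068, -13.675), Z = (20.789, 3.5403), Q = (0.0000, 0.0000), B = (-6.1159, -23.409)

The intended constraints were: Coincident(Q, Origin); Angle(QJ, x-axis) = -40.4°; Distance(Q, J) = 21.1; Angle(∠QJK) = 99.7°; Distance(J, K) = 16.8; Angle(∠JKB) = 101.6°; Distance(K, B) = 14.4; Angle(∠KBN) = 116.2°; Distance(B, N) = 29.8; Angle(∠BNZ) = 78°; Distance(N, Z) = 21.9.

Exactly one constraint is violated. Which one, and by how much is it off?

Distance(N, Z) = 21.9 — off by 8.80.

Q = (0.00, 0.00) ✓; QJ at -40.40° ✓; |QJ| = 21.10 ✓; ∠QJK = 99.70° ✓; |JK| = 16.80 ✓; ∠JKB = 101.6° ✓; |KB| = 14.40 ✓; ∠KBN = 116.2° ✓; |BN| = 29.80 ✓; ∠BNZ = 78.00° ✓; |NZ| = 30.70 ✗.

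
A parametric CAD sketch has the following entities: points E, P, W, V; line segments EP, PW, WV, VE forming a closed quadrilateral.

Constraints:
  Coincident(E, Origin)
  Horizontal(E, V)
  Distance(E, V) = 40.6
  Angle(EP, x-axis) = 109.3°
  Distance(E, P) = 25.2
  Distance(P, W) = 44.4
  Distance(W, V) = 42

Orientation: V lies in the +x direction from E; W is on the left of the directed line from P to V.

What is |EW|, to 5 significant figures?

52.490

E is at the origin; EV is horizontal with |EV| = 40.6 and V in +x, so V = (40.6, 0). EP runs at 109.3° with |EP| = 25.2, so P = (-8.3290, 23.784). W is determined by |PW| = 44.4 and |WV| = 42.0 together: it lies at the intersection of circle(P, 44.4) and circle(V, 42.0). With |PV| = 54.403, the foot of the radical line on PV is 29.107 from P and the perpendicular offset is √(44.4² − 29.107²) = 33.528. Taking the left-of-PV solution: W = (32.507, 41.213).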